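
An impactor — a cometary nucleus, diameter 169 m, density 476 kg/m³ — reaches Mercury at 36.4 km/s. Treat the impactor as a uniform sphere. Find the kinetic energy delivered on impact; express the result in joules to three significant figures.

v = 36400 m/s.
Mass m = (π/6) ρ d³ = (π/6) × 476 × (169)³ = 1.203 × 10^9 kg
E = ½ m v² = 0.5 × 1.203 × 10^9 × (36400)² = 7.970 × 10^17 J

E ≈ 7.97 × 10^17 J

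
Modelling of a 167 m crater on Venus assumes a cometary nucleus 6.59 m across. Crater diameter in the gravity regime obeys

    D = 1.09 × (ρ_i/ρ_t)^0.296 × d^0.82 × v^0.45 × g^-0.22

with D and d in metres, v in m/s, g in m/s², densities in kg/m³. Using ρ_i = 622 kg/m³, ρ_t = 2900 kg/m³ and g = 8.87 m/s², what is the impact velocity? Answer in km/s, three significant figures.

Rearranging for v: v = [D / (1.09 · (622/2900)^0.296 · 6.59^0.82 · 8.87^-0.22)]^(1/0.45).
(622/2900)^0.296 = 0.6340
6.59^0.82 = 4.693
8.87^-0.22 = 0.6187
Denominator = 1.09 × 0.6340 × 4.693 × 0.6187 = 2.007
D / 2.007 = 167 / 2.007 = 83.21
v = 83.21^(1/0.45) = 83.21^2.2222 = 18493 m/s

v ≈ 18.5 km/s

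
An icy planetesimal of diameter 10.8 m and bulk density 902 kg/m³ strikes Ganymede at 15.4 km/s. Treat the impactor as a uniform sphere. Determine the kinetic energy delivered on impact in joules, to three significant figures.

v = 15400 m/s.
Mass m = (π/6) ρ d³ = (π/6) × 902 × (10.8)³ = 5.949 × 10^5 kg
E = ½ m v² = 0.5 × 5.949 × 10^5 × (15400)² = 7.054 × 10^13 J

E ≈ 7.05 × 10^13 J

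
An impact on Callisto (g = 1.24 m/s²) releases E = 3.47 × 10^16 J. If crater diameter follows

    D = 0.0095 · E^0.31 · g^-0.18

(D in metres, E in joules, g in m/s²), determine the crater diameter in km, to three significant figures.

E^0.31 = (3.47 × 10^16)^0.31 = 1.341 × 10^5
g^-0.18 = 1.24^-0.18 = 0.9620
D = 0.0095 × 1.341 × 10^5 × 0.9620 = 1226 m
   = 1.226 km

D ≈ 1.23 km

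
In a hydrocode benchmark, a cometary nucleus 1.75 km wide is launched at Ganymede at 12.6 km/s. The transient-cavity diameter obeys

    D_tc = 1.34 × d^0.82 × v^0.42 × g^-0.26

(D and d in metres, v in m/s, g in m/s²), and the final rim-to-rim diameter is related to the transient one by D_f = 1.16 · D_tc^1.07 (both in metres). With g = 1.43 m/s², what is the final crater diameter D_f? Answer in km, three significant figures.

D_f ≈ 70.0 km

In SI: d = 1750 m, v = 12600 m/s.
d^0.82 = 1750^0.82 = 456.3
v^0.42 = 12600^0.42 = 52.74
g^-0.26 = 1.43^-0.26 = 0.9112
D_tc = 1.34 × 456.3 × 52.74 × 0.9112 = 29380 m
D_f = 1.16 × (29380)^1.07 = 70028 m
     = 70.03 km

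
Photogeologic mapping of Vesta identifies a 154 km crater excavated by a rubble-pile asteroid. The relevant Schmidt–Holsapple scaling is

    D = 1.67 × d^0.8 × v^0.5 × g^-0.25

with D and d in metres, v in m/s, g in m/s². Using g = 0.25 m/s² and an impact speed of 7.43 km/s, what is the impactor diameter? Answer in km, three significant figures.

d ≈ 3.97 km

Rearranging for d: d = [D / (1.67 · 7430^0.5 · 0.25^-0.25)]^(1/0.8).
D = 154000 m.
7430^0.5 = 86.20
0.25^-0.25 = 1.414
Denominator = 1.67 × 86.20 × 1.414 = 203.6
D / 203.6 = 154000 / 203.6 = 756.4
d = 756.4^(1/0.8) = 756.4^1.25 = 3967 m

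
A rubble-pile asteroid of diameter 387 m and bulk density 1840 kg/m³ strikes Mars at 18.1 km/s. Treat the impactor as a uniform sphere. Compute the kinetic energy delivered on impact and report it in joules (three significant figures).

v = 18100 m/s.
Mass m = (π/6) ρ d³ = (π/6) × 1840 × (387)³ = 5.584 × 10^10 kg
E = ½ m v² = 0.5 × 5.584 × 10^10 × (18100)² = 9.147 × 10^18 J

E ≈ 9.15 × 10^18 J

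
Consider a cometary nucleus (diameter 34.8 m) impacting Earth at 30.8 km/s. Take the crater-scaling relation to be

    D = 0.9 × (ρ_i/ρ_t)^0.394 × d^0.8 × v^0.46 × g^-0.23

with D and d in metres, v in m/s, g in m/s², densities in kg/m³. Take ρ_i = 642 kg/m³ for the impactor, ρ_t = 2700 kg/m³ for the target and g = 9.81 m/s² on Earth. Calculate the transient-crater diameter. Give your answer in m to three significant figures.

D ≈ 600 m

In SI units: v = 30800 m/s.
(ρ_i/ρ_t)^0.394 = (642/2700)^0.394 = 0.5678
d^0.8 = 34.8^0.8 = 17.11
v^0.46 = 30800^0.46 = 116.1
g^-0.23 = 9.81^-0.23 = 0.5914
D = 0.9 × 0.5678 × 17.11 × 116.1 × 0.5914 = 600.3 m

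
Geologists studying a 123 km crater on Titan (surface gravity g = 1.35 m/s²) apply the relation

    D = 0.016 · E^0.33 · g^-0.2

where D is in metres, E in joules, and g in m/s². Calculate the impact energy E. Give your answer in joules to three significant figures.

E ≈ 8.81 × 10^20 J

Rearranging: E = [D / (0.016 · g^-0.2)]^(1/0.33).
D = 123000 m.
g^-0.2 = 1.35^-0.2 = 0.9417
D / (0.016 × 0.9417) = 123000 / (0.01507) = 8.162 × 10^6
E = (8.162 × 10^6)^3.0303 = 8.807 × 10^20 J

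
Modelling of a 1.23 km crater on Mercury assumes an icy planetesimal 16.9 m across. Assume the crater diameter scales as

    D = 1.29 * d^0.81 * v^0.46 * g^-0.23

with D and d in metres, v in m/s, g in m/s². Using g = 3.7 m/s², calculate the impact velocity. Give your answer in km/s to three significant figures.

v ≈ 39.7 km/s

Rearranging for v: v = [D / (1.29 · 16.9^0.81 · 3.7^-0.23)]^(1/0.46).
D = 1230 m.
16.9^0.81 = 9.876
3.7^-0.23 = 0.7401
Denominator = 1.29 × 9.876 × 0.7401 = 9.429
D / 9.429 = 1230 / 9.429 = 130.4
v = 130.4^(1/0.46) = 130.4^2.1739 = 39664 m/s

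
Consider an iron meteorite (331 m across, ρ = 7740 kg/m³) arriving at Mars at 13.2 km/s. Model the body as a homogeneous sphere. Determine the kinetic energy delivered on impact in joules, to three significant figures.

v = 13200 m/s.
Mass m = (π/6) ρ d³ = (π/6) × 7740 × (331)³ = 1.470 × 10^11 kg
E = ½ m v² = 0.5 × 1.470 × 10^11 × (13200)² = 1.281 × 10^19 J

E ≈ 1.28 × 10^19 J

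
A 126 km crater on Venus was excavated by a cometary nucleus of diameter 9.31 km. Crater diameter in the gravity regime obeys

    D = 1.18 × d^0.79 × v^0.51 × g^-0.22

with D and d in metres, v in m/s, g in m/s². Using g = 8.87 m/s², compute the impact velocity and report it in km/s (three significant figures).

v ≈ 13.2 km/s

Rearranging for v: v = [D / (1.18 · 9310^0.79 · 8.87^-0.22)]^(1/0.51).
D = 126000 m.
9310^0.79 = 1366
8.87^-0.22 = 0.6187
Denominator = 1.18 × 1366 × 0.6187 = 997.3
D / 997.3 = 126000 / 997.3 = 126.3
v = 126.3^(1/0.51) = 126.3^1.9608 = 13196 m/s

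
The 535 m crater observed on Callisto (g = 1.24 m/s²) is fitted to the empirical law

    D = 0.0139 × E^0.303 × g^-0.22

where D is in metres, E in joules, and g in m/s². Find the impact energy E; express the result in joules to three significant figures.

E ≈ 1.59 × 10^15 J

Rearranging: E = [D / (0.0139 · g^-0.22)]^(1/0.303).
g^-0.22 = 1.24^-0.22 = 0.9538
D / (0.0139 × 0.9538) = 535 / (0.01326) = 4.035 × 10^4
E = (4.035 × 10^4)^3.3003 = 1.587 × 10^15 J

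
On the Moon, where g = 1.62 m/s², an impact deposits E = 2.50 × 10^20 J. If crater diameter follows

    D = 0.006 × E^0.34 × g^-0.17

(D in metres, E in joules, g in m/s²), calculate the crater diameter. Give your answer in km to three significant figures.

D ≈ 47.6 km

E^0.34 = (2.50 × 10^20)^0.34 = 8.616 × 10^6
g^-0.17 = 1.62^-0.17 = 0.9213
D = 0.006 × 8.616 × 10^6 × 0.9213 = 47628 m
   = 47.63 km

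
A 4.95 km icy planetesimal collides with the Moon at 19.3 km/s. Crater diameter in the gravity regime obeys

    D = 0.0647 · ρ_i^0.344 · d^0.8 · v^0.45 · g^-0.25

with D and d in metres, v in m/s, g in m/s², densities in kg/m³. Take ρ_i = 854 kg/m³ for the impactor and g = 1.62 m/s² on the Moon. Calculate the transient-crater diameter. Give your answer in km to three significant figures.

D ≈ 44.8 km

In SI units: d = 4950 m, v = 19300 m/s.
ρ_i^0.344 = 854^0.344 = 10.20
d^0.8 = 4950^0.8 = 903.0
v^0.45 = 19300^0.45 = 84.82
g^-0.25 = 1.62^-0.25 = 0.8864
D = 0.0647 × 10.20 × 903.0 × 84.82 × 0.8864 = 44804 m
   = 44.80 km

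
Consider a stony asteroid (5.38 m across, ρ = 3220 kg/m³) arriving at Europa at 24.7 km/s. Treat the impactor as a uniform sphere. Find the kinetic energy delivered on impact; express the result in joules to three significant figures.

v = 24700 m/s.
Mass m = (π/6) ρ d³ = (π/6) × 3220 × (5.38)³ = 2.625 × 10^5 kg
E = ½ m v² = 0.5 × 2.625 × 10^5 × (24700)² = 8.007 × 10^13 J

E ≈ 8.01 × 10^13 J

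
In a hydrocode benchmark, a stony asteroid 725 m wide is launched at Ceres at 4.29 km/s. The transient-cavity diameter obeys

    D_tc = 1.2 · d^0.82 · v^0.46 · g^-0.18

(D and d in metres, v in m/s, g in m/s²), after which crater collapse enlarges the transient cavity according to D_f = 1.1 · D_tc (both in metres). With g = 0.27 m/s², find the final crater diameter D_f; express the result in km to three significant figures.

v = 4290 m/s.
d^0.82 = 725^0.82 = 221.6
v^0.46 = 4290^0.46 = 46.87
g^-0.18 = 0.27^-0.18 = 1.266
D_tc = 1.2 × 221.6 × 46.87 × 1.266 = 15780 m
D_f = 1.1 × 15780 = 17358 m
     = 17.36 km

D_f ≈ 17.4 km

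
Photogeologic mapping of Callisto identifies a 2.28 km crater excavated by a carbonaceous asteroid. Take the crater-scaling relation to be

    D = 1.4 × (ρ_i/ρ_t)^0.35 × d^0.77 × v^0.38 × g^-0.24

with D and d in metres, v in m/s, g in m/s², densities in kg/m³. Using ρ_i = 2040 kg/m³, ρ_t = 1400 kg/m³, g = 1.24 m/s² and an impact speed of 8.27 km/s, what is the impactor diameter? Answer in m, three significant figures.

Rearranging for d: d = [D / (1.4 · (2040/1400)^0.35 · 8270^0.38 · 1.24^-0.24)]^(1/0.77).
D = 2280 m.
(2040/1400)^0.35 = 1.141
8270^0.38 = 30.81
1.24^-0.24 = 0.9497
Denominator = 1.4 × 1.141 × 30.81 × 0.9497 = 46.74
D / 46.74 = 2280 / 46.74 = 48.78
d = 48.78^(1/0.77) = 48.78^1.2987 = 155.8 m

d ≈ 156 m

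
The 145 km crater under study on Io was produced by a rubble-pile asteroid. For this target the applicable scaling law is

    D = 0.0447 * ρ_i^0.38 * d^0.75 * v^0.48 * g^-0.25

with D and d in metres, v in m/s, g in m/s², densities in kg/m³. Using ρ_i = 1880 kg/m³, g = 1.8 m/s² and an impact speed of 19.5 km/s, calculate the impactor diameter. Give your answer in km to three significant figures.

d ≈ 23.0 km

Rearranging for d: d = [D / (0.0447 · 1880^0.38 · 19500^0.48 · 1.8^-0.25)]^(1/0.75).
D = 145000 m.
1880^0.38 = 17.55
19500^0.48 = 114.6
1.8^-0.25 = 0.8633
Denominator = 0.0447 × 17.55 × 114.6 × 0.8633 = 77.61
D / 77.61 = 145000 / 77.61 = 1868
d = 1868^(1/0.75) = 1868^1.3333 = 23000 m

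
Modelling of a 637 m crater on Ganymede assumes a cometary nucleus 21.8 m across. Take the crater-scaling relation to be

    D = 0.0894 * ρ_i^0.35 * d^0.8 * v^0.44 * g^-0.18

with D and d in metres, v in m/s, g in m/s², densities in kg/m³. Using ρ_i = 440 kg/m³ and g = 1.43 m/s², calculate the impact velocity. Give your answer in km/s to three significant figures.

Rearranging for v: v = [D / (0.0894 · 440^0.35 · 21.8^0.8 · 1.43^-0.18)]^(1/0.44).
440^0.35 = 8.418
21.8^0.8 = 11.77
1.43^-0.18 = 0.9376
Denominator = 0.0894 × 8.418 × 11.77 × 0.9376 = 8.305
D / 8.305 = 637 / 8.305 = 76.70
v = 76.70^(1/0.44) = 76.70^2.2727 = 19212 m/s

v ≈ 19.2 km/s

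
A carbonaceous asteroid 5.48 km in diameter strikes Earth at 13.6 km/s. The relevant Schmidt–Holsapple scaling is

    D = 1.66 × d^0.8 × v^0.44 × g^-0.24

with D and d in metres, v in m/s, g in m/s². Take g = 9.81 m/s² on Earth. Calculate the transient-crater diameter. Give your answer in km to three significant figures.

In SI units: d = 5480 m, v = 13600 m/s.
d^0.8 = 5480^0.8 = 979.5
v^0.44 = 13600^0.44 = 65.88
g^-0.24 = 9.81^-0.24 = 0.5781
D = 1.66 × 979.5 × 65.88 × 0.5781 = 61925 m
   = 61.93 km

D ≈ 61.9 km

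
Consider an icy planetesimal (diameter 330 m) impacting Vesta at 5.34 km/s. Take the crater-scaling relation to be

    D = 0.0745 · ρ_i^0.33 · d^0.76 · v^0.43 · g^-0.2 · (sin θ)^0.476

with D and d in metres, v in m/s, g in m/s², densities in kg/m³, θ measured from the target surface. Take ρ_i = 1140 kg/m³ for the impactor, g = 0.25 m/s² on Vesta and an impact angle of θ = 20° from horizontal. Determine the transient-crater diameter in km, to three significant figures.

In SI units: v = 5340 m/s.
ρ_i^0.33 = 1140^0.33 = 10.20
d^0.76 = 330^0.76 = 82.05
v^0.43 = 5340^0.43 = 40.07
g^-0.2 = 0.25^-0.2 = 1.320
(sin 20°)^0.476 = 0.3420^0.476 = 0.6001
D = 0.0745 × 10.20 × 82.05 × 40.07 × 1.320 × 0.6001 = 1979 m
   = 1.979 km

D ≈ 1.98 km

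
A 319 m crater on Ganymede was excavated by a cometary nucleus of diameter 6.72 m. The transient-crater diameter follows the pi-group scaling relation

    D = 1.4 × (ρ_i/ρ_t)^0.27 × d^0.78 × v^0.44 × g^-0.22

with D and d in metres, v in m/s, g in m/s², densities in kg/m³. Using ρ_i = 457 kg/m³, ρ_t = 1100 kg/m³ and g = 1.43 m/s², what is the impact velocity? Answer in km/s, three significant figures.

v ≈ 16.0 km/s

Rearranging for v: v = [D / (1.4 · (457/1100)^0.27 · 6.72^0.78 · 1.43^-0.22)]^(1/0.44).
(457/1100)^0.27 = 0.7889
6.72^0.78 = 4.419
1.43^-0.22 = 0.9243
Denominator = 1.4 × 0.7889 × 4.419 × 0.9243 = 4.511
D / 4.511 = 319 / 4.511 = 70.72
v = 70.72^(1/0.44) = 70.72^2.2727 = 15976 m/s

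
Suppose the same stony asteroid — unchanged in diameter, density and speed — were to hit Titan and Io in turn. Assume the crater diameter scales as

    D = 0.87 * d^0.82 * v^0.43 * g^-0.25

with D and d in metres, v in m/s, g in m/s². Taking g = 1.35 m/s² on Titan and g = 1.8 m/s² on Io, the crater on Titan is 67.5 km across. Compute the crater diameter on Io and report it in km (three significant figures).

D ≈ 62.8 km

All impactor-dependent factors cancel in the ratio, leaving D_Io/D_Titan = (g_Io/g_Titan)^-0.25.
(1.8/1.35)^-0.25 = 1.333^-0.25 = 0.9307
D_Io = 0.9307 × 67.5 km = 62.8 km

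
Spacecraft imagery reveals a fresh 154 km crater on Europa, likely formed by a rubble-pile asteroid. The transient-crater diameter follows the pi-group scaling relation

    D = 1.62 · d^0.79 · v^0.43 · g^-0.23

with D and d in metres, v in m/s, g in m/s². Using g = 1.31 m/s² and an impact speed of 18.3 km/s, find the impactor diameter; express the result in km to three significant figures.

d ≈ 10.4 km

Rearranging for d: d = [D / (1.62 · 18300^0.43 · 1.31^-0.23)]^(1/0.79).
D = 154000 m.
18300^0.43 = 68.05
1.31^-0.23 = 0.9398
Denominator = 1.62 × 68.05 × 0.9398 = 103.6
D / 103.6 = 154000 / 103.6 = 1486
d = 1486^(1/0.79) = 1486^1.2658 = 10355 m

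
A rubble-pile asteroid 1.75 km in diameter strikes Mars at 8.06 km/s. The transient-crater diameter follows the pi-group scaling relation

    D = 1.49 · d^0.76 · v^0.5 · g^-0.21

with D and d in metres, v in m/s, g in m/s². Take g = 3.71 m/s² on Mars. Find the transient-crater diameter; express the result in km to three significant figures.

In SI units: d = 1750 m, v = 8060 m/s.
d^0.76 = 1750^0.76 = 291.5
v^0.5 = 8060^0.5 = 89.78
g^-0.21 = 3.71^-0.21 = 0.7593
D = 1.49 × 291.5 × 89.78 × 0.7593 = 29609 m
   = 29.61 km

D ≈ 29.6 km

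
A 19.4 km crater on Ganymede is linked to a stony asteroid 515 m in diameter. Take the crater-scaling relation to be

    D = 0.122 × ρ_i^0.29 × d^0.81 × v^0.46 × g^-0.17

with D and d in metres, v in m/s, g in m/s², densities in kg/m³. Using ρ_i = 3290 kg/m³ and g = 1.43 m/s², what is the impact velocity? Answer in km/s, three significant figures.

Rearranging for v: v = [D / (0.122 · 3290^0.29 · 515^0.81 · 1.43^-0.17)]^(1/0.46).
D = 19400 m.
3290^0.29 = 10.47
515^0.81 = 157.2
1.43^-0.17 = 0.9410
Denominator = 0.122 × 10.47 × 157.2 × 0.9410 = 189.0
D / 189.0 = 19400 / 189.0 = 102.6
v = 102.6^(1/0.46) = 102.6^2.1739 = 23552 m/s

v ≈ 23.6 km/s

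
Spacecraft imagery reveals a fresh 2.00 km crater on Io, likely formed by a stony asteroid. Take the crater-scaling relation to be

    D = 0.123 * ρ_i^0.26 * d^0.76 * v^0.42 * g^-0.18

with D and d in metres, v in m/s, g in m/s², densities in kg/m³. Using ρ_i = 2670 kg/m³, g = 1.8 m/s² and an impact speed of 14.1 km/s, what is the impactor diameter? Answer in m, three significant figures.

d ≈ 137 m

Rearranging for d: d = [D / (0.123 · 2670^0.26 · 14100^0.42 · 1.8^-0.18)]^(1/0.76).
D = 2000 m.
2670^0.26 = 7.778
14100^0.42 = 55.29
1.8^-0.18 = 0.8996
Denominator = 0.123 × 7.778 × 55.29 × 0.8996 = 47.58
D / 47.58 = 2000 / 47.58 = 42.03
d = 42.03^(1/0.76) = 42.03^1.3158 = 136.9 m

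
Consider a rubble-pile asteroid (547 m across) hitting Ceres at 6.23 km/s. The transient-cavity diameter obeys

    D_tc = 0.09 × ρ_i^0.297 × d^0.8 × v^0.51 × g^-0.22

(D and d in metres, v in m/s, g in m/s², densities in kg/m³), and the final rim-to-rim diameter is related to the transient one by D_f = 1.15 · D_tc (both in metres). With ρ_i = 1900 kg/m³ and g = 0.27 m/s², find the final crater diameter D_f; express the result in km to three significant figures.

D_f ≈ 17.4 km

v = 6230 m/s.
ρ_i^0.297 = 1900^0.297 = 9.414
d^0.8 = 547^0.8 = 155.0
v^0.51 = 6230^0.51 = 86.14
g^-0.22 = 0.27^-0.22 = 1.334
D_tc = 0.09 × 9.414 × 155.0 × 86.14 × 1.334 = 15090 m
D_f = 1.15 × 15090 = 17354 m
     = 17.35 km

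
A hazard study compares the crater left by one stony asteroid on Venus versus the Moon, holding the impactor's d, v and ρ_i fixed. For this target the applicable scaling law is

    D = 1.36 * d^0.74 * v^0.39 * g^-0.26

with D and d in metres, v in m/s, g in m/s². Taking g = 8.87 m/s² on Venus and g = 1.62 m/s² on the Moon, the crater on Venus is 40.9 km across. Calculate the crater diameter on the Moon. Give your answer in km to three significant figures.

D ≈ 63.6 km

All impactor-dependent factors cancel in the ratio, leaving D_Moon/D_Venus = (g_Moon/g_Venus)^-0.26.
(1.62/8.87)^-0.26 = 0.1826^-0.26 = 1.556
D_Moon = 1.556 × 40.9 km = 63.6 km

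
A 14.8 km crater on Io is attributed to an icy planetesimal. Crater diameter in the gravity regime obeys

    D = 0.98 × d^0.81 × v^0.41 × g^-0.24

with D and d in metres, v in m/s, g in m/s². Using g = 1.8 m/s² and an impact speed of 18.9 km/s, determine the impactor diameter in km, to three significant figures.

d ≈ 1.18 km

Rearranging for d: d = [D / (0.98 · 18900^0.41 · 1.8^-0.24)]^(1/0.81).
D = 14800 m.
18900^0.41 = 56.67
1.8^-0.24 = 0.8684
Denominator = 0.98 × 56.67 × 0.8684 = 48.23
D / 48.23 = 14800 / 48.23 = 306.9
d = 306.9^(1/0.81) = 306.9^1.2346 = 1176 m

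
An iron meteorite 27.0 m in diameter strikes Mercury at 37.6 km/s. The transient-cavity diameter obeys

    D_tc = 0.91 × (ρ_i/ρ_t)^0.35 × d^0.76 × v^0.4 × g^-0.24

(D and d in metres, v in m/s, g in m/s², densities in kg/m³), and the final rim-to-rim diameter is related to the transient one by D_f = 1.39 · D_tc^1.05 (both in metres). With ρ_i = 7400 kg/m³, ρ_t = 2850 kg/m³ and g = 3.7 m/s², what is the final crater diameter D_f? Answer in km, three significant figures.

D_f ≈ 1.49 km

v = 37600 m/s.
(ρ_i/ρ_t)^0.35 = (7400/2850)^0.35 = 1.396
d^0.76 = 27^0.76 = 12.24
v^0.4 = 37600^0.4 = 67.62
g^-0.24 = 3.7^-0.24 = 0.7305
D_tc = 0.91 × 1.396 × 12.24 × 67.62 × 0.7305 = 768.1 m
D_f = 1.39 × (768.1)^1.05 = 1488 m
     = 1.488 km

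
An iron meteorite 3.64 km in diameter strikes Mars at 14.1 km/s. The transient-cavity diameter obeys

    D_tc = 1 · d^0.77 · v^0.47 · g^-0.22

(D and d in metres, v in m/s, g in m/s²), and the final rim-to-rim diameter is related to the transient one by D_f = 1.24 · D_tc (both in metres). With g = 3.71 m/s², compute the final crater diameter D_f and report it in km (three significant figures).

D_f ≈ 45.7 km

In SI: d = 3640 m, v = 14100 m/s.
d^0.77 = 3640^0.77 = 552.1
v^0.47 = 14100^0.47 = 89.15
g^-0.22 = 3.71^-0.22 = 0.7494
D_tc = 1 × 552.1 × 89.15 × 0.7494 = 36890 m
D_f = 1.24 × 36890 = 45744 m
     = 45.74 km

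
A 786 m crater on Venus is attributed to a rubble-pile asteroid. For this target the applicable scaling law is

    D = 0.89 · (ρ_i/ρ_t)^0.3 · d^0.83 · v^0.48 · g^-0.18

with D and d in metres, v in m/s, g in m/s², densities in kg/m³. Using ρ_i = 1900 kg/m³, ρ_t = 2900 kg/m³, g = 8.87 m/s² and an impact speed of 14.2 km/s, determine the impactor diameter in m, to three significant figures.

Rearranging for d: d = [D / (0.89 · (1900/2900)^0.3 · 14200^0.48 · 8.87^-0.18)]^(1/0.83).
(1900/2900)^0.3 = 0.8809
14200^0.48 = 98.42
8.87^-0.18 = 0.6751
Denominator = 0.89 × 0.8809 × 98.42 × 0.6751 = 52.09
D / 52.09 = 786 / 52.09 = 15.09
d = 15.09^(1/0.83) = 15.09^1.2048 = 26.31 m

d ≈ 26.3 m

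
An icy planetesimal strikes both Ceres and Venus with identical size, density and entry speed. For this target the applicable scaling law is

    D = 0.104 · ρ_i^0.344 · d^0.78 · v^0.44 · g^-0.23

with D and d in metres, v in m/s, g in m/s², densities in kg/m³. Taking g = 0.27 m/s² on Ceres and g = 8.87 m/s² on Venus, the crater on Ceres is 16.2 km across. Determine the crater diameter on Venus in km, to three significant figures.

All impactor-dependent factors cancel in the ratio, leaving D_Venus/D_Ceres = (g_Venus/g_Ceres)^-0.23.
(8.87/0.27)^-0.23 = 32.85^-0.23 = 0.4479
D_Venus = 0.4479 × 16.2 km = 7.26 km

D ≈ 7.26 km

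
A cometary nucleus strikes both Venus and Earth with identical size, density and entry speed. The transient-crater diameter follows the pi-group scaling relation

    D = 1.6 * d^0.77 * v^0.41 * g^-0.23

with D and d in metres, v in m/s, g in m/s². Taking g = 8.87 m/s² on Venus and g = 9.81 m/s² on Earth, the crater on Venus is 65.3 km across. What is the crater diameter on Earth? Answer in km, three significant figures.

All impactor-dependent factors cancel in the ratio, leaving D_Earth/D_Venus = (g_Earth/g_Venus)^-0.23.
(9.81/8.87)^-0.23 = 1.106^-0.23 = 0.9771
D_Earth = 0.9771 × 65.3 km = 63.8 km

D ≈ 63.8 km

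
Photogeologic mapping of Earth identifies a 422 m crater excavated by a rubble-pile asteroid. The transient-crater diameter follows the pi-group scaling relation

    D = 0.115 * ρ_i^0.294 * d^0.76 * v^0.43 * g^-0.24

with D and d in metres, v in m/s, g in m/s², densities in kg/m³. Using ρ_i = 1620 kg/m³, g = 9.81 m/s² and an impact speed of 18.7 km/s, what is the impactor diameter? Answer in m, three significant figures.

d ≈ 22.1 m

Rearranging for d: d = [D / (0.115 · 1620^0.294 · 18700^0.43 · 9.81^-0.24)]^(1/0.76).
1620^0.294 = 8.782
18700^0.43 = 68.69
9.81^-0.24 = 0.5781
Denominator = 0.115 × 8.782 × 68.69 × 0.5781 = 40.10
D / 40.10 = 422 / 40.10 = 10.52
d = 10.52^(1/0.76) = 10.52^1.3158 = 22.12 m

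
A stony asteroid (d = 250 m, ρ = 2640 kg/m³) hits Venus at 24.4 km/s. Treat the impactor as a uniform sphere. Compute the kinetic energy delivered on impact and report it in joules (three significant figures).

v = 24400 m/s.
Mass m = (π/6) ρ d³ = (π/6) × 2640 × (250)³ = 2.160 × 10^10 kg
E = ½ m v² = 0.5 × 2.160 × 10^10 × (24400)² = 6.430 × 10^18 J

E ≈ 6.43 × 10^18 J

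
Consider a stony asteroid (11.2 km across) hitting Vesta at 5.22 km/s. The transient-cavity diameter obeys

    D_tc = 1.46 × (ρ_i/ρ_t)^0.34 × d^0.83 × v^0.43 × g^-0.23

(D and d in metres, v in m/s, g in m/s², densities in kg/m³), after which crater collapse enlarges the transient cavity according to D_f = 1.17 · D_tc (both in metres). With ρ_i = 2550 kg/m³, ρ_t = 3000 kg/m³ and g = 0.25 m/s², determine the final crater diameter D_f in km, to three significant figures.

In SI: d = 11200 m, v = 5220 m/s.
(ρ_i/ρ_t)^0.34 = (2550/3000)^0.34 = 0.9462
d^0.83 = 11200^0.83 = 2295
v^0.43 = 5220^0.43 = 39.68
g^-0.23 = 0.25^-0.23 = 1.376
D_tc = 1.46 × 0.9462 × 2295 × 39.68 × 1.376 = 1.731 × 10^5 m
D_f = 1.17 × 1.731 × 10^5 = 2.025 × 10^5 m
     = 202.5 km

D_f ≈ 203 km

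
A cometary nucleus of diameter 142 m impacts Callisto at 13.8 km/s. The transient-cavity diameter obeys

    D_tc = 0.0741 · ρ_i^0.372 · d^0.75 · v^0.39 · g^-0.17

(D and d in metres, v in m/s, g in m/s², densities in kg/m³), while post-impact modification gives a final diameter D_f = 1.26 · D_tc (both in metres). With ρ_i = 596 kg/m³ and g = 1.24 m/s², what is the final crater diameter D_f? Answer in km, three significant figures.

v = 13800 m/s.
ρ_i^0.372 = 596^0.372 = 10.77
d^0.75 = 142^0.75 = 41.14
v^0.39 = 13800^0.39 = 41.17
g^-0.17 = 1.24^-0.17 = 0.9641
D_tc = 0.0741 × 10.77 × 41.14 × 41.17 × 0.9641 = 1303 m
D_f = 1.26 × 1303 = 1642 m
     = 1.642 km

D_f ≈ 1.64 km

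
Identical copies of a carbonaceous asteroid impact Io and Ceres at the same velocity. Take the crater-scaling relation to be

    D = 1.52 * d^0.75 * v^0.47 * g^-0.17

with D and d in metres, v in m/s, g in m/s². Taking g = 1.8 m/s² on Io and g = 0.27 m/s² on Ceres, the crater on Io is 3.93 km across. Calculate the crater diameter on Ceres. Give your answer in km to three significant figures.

All impactor-dependent factors cancel in the ratio, leaving D_Ceres/D_Io = (g_Ceres/g_Io)^-0.17.
(0.27/1.8)^-0.17 = 0.1500^-0.17 = 1.381
D_Ceres = 1.381 × 3.93 km = 5.43 km

D ≈ 5.43 km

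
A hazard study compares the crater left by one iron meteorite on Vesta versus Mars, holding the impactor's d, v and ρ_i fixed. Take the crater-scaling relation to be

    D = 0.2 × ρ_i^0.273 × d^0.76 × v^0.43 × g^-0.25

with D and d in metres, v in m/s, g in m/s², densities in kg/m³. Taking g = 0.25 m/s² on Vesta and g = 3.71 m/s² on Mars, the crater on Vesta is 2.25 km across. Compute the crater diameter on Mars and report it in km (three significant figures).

D ≈ 1.15 km

All impactor-dependent factors cancel in the ratio, leaving D_Mars/D_Vesta = (g_Mars/g_Vesta)^-0.25.
(3.71/0.25)^-0.25 = 14.84^-0.25 = 0.5095
D_Mars = 0.5095 × 2.25 km = 1.15 km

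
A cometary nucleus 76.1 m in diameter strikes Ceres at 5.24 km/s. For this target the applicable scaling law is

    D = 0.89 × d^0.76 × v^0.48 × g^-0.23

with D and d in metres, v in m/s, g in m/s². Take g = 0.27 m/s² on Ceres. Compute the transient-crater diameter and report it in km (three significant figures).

D ≈ 1.97 km

In SI units: v = 5240 m/s.
d^0.76 = 76.1^0.76 = 26.91
v^0.48 = 5240^0.48 = 60.99
g^-0.23 = 0.27^-0.23 = 1.351
D = 0.89 × 26.91 × 60.99 × 1.351 = 1973 m
   = 1.973 km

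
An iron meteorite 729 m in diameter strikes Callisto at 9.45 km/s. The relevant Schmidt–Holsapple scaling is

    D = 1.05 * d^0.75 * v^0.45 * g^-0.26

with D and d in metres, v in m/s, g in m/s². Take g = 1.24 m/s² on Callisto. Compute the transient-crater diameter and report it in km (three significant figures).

D ≈ 8.57 km

In SI units: v = 9450 m/s.
d^0.75 = 729^0.75 = 140.3
v^0.45 = 9450^0.45 = 61.51
g^-0.26 = 1.24^-0.26 = 0.9456
D = 1.05 × 140.3 × 61.51 × 0.9456 = 8568 m
   = 8.568 km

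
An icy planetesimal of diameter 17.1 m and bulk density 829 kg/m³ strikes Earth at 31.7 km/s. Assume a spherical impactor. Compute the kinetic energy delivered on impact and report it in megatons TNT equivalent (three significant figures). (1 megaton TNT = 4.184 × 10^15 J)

v = 31700 m/s.
Mass m = (π/6) ρ d³ = (π/6) × 829 × (17.1)³ = 2.170 × 10^6 kg
E = ½ m v² = 0.5 × 2.170 × 10^6 × (31700)² = 1.090 × 10^15 J
   = 1.090 × 10^15 / 4.184×10^15 = 0.2605 Mt

E ≈ 0.261 Mt TNT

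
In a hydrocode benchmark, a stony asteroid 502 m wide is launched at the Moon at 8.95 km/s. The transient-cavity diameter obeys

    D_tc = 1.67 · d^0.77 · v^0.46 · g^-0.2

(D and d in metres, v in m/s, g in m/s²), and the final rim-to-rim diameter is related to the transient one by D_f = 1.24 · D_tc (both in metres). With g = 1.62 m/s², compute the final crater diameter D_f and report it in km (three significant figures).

v = 8950 m/s.
d^0.77 = 502^0.77 = 120.1
v^0.46 = 8950^0.46 = 65.74
g^-0.2 = 1.62^-0.2 = 0.9080
D_tc = 1.67 × 120.1 × 65.74 × 0.9080 = 11970 m
D_f = 1.24 × 11970 = 14843 m
     = 14.84 km

D_f ≈ 14.8 km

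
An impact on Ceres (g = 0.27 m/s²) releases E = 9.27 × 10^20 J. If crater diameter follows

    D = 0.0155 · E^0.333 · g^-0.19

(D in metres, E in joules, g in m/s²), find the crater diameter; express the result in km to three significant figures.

D ≈ 191 km

E^0.333 = (9.27 × 10^20)^0.333 = 9.595 × 10^6
g^-0.19 = 0.27^-0.19 = 1.282
D = 0.0155 × 9.595 × 10^6 × 1.282 = 1.907 × 10^5 m
   = 190.7 km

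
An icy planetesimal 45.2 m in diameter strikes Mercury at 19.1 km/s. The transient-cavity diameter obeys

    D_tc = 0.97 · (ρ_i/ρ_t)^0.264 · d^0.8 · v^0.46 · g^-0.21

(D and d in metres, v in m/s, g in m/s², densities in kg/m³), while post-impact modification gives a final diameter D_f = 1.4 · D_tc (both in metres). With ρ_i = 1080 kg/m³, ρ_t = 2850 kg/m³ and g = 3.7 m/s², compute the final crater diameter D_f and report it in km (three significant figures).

D_f ≈ 1.57 km

v = 19100 m/s.
(ρ_i/ρ_t)^0.264 = (1080/2850)^0.264 = 0.7740
d^0.8 = 45.2^0.8 = 21.09
v^0.46 = 19100^0.46 = 93.17
g^-0.21 = 3.7^-0.21 = 0.7598
D_tc = 0.97 × 0.7740 × 21.09 × 93.17 × 0.7598 = 1121 m
D_f = 1.4 × 1121 = 1569 m
     = 1.569 km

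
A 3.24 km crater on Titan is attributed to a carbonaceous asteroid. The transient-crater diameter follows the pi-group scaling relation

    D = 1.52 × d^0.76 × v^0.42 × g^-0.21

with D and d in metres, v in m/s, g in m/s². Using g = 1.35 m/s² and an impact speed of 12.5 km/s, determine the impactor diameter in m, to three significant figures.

d ≈ 142 m

Rearranging for d: d = [D / (1.52 · 12500^0.42 · 1.35^-0.21)]^(1/0.76).
D = 3240 m.
12500^0.42 = 52.57
1.35^-0.21 = 0.9389
Denominator = 1.52 × 52.57 × 0.9389 = 75.02
D / 75.02 = 3240 / 75.02 = 43.19
d = 43.19^(1/0.76) = 43.19^1.3158 = 141.9 m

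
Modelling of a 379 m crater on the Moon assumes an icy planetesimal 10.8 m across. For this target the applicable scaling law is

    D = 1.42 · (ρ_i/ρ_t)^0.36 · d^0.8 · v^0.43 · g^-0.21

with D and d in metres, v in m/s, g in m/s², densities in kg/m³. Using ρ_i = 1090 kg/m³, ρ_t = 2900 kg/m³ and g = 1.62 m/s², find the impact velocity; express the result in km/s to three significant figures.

v ≈ 15.1 km/s

Rearranging for v: v = [D / (1.42 · (1090/2900)^0.36 · 10.8^0.8 · 1.62^-0.21)]^(1/0.43).
(1090/2900)^0.36 = 0.7031
10.8^0.8 = 6.710
1.62^-0.21 = 0.9037
Denominator = 1.42 × 0.7031 × 6.710 × 0.9037 = 6.054
D / 6.054 = 379 / 6.054 = 62.60
v = 62.60^(1/0.43) = 62.60^2.3256 = 15070 m/s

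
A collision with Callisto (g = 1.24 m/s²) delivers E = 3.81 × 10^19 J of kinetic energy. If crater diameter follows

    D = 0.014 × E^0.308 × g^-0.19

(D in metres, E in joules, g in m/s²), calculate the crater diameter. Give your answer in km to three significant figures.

E^0.308 = (3.81 × 10^19)^0.308 = 1.074 × 10^6
g^-0.19 = 1.24^-0.19 = 0.9600
D = 0.014 × 1.074 × 10^6 × 0.9600 = 14435 m
   = 14.43 km

D ≈ 14.4 km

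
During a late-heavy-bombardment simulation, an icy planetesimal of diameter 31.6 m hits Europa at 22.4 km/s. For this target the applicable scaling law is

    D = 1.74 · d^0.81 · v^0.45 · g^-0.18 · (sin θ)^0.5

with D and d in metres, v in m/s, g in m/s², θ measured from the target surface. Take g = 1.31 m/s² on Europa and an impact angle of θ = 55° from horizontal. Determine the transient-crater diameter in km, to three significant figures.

In SI units: v = 22400 m/s.
d^0.81 = 31.6^0.81 = 16.40
v^0.45 = 22400^0.45 = 90.70
g^-0.18 = 1.31^-0.18 = 0.9526
(sin 55°)^0.5 = 0.8192^0.5 = 0.9051
D = 1.74 × 16.40 × 90.70 × 0.9526 × 0.9051 = 2232 m
   = 2.232 km

D ≈ 2.23 km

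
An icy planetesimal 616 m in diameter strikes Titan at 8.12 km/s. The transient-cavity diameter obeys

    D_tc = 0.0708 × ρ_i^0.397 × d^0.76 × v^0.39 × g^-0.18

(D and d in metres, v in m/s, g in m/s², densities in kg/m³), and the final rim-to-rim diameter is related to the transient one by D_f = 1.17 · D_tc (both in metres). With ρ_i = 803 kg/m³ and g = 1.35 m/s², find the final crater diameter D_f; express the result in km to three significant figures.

D_f ≈ 4.93 km

v = 8120 m/s.
ρ_i^0.397 = 803^0.397 = 14.23
d^0.76 = 616^0.76 = 131.9
v^0.39 = 8120^0.39 = 33.48
g^-0.18 = 1.35^-0.18 = 0.9474
D_tc = 0.0708 × 14.23 × 131.9 × 33.48 × 0.9474 = 4215 m
D_f = 1.17 × 4215 = 4932 m
     = 4.932 km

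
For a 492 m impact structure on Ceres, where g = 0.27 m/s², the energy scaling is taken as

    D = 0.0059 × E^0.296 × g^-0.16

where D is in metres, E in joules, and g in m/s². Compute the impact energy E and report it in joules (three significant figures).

Rearranging: E = [D / (0.0059 · g^-0.16)]^(1/0.296).
g^-0.16 = 0.27^-0.16 = 1.233
D / (0.0059 × 1.233) = 492 / (7.275 × 10^-3) = 6.763 × 10^4
E = (6.763 × 10^4)^3.3784 = 2.080 × 10^16 J

E ≈ 2.08 × 10^16 J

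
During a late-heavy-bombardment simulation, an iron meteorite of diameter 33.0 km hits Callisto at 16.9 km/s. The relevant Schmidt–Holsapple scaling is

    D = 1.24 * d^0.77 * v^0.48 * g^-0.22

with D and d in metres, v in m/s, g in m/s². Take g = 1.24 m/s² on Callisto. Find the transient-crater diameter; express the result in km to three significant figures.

D ≈ 382 km

In SI units: d = 33000 m, v = 16900 m/s.
d^0.77 = 33000^0.77 = 3015
v^0.48 = 16900^0.48 = 107.0
g^-0.22 = 1.24^-0.22 = 0.9538
D = 1.24 × 3015 × 107.0 × 0.9538 = 3.815 × 10^5 m
   = 381.5 km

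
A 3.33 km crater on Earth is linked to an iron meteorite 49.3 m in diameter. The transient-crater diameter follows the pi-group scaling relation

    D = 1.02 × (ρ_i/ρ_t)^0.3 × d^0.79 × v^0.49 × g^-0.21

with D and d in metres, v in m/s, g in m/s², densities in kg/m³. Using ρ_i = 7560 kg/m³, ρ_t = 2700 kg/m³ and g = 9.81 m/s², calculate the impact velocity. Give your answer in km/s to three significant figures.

v ≈ 39.2 km/s

Rearranging for v: v = [D / (1.02 · (7560/2700)^0.3 · 49.3^0.79 · 9.81^-0.21)]^(1/0.49).
D = 3330 m.
(7560/2700)^0.3 = 1.362
49.3^0.79 = 21.74
9.81^-0.21 = 0.6191
Denominator = 1.02 × 1.362 × 21.74 × 0.6191 = 18.70
D / 18.70 = 3330 / 18.70 = 178.1
v = 178.1^(1/0.49) = 178.1^2.0408 = 39188 m/s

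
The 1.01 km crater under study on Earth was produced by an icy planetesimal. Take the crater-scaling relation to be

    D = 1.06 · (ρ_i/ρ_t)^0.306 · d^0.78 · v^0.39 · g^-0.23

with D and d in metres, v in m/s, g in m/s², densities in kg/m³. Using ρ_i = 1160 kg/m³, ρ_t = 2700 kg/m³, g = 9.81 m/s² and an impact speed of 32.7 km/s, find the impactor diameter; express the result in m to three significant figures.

Rearranging for d: d = [D / (1.06 · (1160/2700)^0.306 · 32700^0.39 · 9.81^-0.23)]^(1/0.78).
D = 1010 m.
(1160/2700)^0.306 = 0.7722
32700^0.39 = 57.63
9.81^-0.23 = 0.5914
Denominator = 1.06 × 0.7722 × 57.63 × 0.5914 = 27.90
D / 27.90 = 1010 / 27.90 = 36.20
d = 36.20^(1/0.78) = 36.20^1.2821 = 99.64 m

d ≈ 99.6 m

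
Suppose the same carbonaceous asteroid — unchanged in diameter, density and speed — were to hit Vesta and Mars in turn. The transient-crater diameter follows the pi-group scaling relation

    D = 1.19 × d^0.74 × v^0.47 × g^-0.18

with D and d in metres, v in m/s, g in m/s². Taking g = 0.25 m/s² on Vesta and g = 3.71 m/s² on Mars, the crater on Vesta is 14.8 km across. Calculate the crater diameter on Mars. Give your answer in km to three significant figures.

All impactor-dependent factors cancel in the ratio, leaving D_Mars/D_Vesta = (g_Mars/g_Vesta)^-0.18.
(3.71/0.25)^-0.18 = 14.84^-0.18 = 0.6154
D_Mars = 0.6154 × 14.8 km = 9.11 km

D ≈ 9.11 km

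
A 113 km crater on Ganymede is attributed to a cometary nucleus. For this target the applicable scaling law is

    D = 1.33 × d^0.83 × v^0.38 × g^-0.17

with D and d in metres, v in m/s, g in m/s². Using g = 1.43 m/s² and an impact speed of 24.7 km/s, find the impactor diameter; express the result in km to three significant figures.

d ≈ 9.11 km

Rearranging for d: d = [D / (1.33 · 24700^0.38 · 1.43^-0.17)]^(1/0.83).
D = 113000 m.
24700^0.38 = 46.69
1.43^-0.17 = 0.9410
Denominator = 1.33 × 46.69 × 0.9410 = 58.43
D / 58.43 = 113000 / 58.43 = 1934
d = 1934^(1/0.83) = 1934^1.2048 = 9110 m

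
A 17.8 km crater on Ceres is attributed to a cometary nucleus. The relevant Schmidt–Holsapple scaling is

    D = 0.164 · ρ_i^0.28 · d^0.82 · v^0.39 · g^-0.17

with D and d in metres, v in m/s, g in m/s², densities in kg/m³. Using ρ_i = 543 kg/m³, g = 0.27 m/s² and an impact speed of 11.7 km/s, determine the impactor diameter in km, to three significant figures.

d ≈ 1.43 km

Rearranging for d: d = [D / (0.164 · 543^0.28 · 11700^0.39 · 0.27^-0.17)]^(1/0.82).
D = 17800 m.
543^0.28 = 5.831
11700^0.39 = 38.60
0.27^-0.17 = 1.249
Denominator = 0.164 × 5.831 × 38.60 × 1.249 = 46.10
D / 46.10 = 17800 / 46.10 = 386.1
d = 386.1^(1/0.82) = 386.1^1.2195 = 1427 m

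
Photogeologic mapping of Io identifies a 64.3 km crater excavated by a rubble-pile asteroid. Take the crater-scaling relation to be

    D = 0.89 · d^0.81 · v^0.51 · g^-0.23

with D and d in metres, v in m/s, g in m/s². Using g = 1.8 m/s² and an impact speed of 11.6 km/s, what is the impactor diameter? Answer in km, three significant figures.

d ≈ 3.25 km

Rearranging for d: d = [D / (0.89 · 11600^0.51 · 1.8^-0.23)]^(1/0.81).
D = 64300 m.
11600^0.51 = 118.3
1.8^-0.23 = 0.8735
Denominator = 0.89 × 118.3 × 0.8735 = 91.97
D / 91.97 = 64300 / 91.97 = 699.1
d = 699.1^(1/0.81) = 699.1^1.2346 = 3250 m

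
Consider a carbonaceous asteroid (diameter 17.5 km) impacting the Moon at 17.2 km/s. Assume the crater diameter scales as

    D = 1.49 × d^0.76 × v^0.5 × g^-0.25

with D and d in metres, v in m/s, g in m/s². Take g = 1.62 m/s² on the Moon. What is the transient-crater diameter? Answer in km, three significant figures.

In SI units: d = 17500 m, v = 17200 m/s.
d^0.76 = 17500^0.76 = 1678
v^0.5 = 17200^0.5 = 131.1
g^-0.25 = 1.62^-0.25 = 0.8864
D = 1.49 × 1678 × 131.1 × 0.8864 = 2.905 × 10^5 m
   = 290.5 km

D ≈ 291 km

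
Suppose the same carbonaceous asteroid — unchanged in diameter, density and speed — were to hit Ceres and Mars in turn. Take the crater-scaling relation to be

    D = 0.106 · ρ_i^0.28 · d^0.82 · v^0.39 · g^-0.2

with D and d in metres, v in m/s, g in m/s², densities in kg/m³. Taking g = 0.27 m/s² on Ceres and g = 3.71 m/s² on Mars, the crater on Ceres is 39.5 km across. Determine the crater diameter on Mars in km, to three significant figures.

D ≈ 23.4 km

All impactor-dependent factors cancel in the ratio, leaving D_Mars/D_Ceres = (g_Mars/g_Ceres)^-0.2.
(3.71/0.27)^-0.2 = 13.74^-0.2 = 0.5921
D_Mars = 0.5921 × 39.5 km = 23.4 km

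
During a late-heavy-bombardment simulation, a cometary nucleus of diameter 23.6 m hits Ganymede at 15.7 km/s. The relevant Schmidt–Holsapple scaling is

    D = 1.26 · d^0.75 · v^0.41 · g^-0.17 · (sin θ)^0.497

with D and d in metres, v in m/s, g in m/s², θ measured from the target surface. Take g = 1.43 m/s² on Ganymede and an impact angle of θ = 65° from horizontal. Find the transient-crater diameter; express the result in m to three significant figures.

In SI units: v = 15700 m/s.
d^0.75 = 23.6^0.75 = 10.71
v^0.41 = 15700^0.41 = 52.52
g^-0.17 = 1.43^-0.17 = 0.9410
(sin 65°)^0.497 = 0.9063^0.497 = 0.9523
D = 1.26 × 10.71 × 52.52 × 0.9410 × 0.9523 = 635.1 m

D ≈ 635 m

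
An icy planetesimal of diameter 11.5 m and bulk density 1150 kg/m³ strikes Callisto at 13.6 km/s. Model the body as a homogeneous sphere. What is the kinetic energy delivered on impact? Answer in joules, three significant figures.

v = 13600 m/s.
Mass m = (π/6) ρ d³ = (π/6) × 1150 × (11.5)³ = 9.158 × 10^5 kg
E = ½ m v² = 0.5 × 9.158 × 10^5 × (13600)² = 8.469 × 10^13 J

E ≈ 8.47 × 10^13 J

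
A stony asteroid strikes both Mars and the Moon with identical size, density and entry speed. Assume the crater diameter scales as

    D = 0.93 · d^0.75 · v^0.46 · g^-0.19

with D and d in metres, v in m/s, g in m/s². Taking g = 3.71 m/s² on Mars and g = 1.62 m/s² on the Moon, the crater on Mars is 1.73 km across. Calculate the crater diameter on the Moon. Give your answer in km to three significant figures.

D ≈ 2.02 km

All impactor-dependent factors cancel in the ratio, leaving D_Moon/D_Mars = (g_Moon/g_Mars)^-0.19.
(1.62/3.71)^-0.19 = 0.4367^-0.19 = 1.170
D_Moon = 1.170 × 1.73 km = 2.02 km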